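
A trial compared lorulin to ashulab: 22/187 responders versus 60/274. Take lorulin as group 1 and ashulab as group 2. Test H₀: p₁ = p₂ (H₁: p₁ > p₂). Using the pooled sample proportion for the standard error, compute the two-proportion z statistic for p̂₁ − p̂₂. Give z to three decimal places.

p̂₁ = 22/187 = 0.11765, p̂₂ = 60/274 = 0.21898.
Pooled p̂ = (22+60)/(187+274) = 82/461 = 0.17787.
SE = √(0.146235 × 0.00899723) = 0.03627.
z = (0.11765 − 0.21898)/0.03627 = -0.10133/0.03627 = -2.794.
p-value = P(Z > -2.794) ≈ 0.9974.

z = -2.794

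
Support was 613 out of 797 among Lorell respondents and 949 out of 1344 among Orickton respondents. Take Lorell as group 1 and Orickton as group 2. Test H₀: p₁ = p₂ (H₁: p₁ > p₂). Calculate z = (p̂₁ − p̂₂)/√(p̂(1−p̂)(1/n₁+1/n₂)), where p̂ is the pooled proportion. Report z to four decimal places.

z = 3.1741

p̂₁ = 613/797 ≈ 0.7691343, p̂₂ = 949/1344 ≈ 0.7061012.
Pooled p̂ = (613+949)/(797+1344) = 1562/2141 = 0.7295656.
SE = √(0.1973 × 0.00199875) = 0.0198583.
z = (0.7691343 − 0.7061012)/0.0198583 = 0.0630331/0.0198583 = 3.1741.
p-value = P(Z > 3.174) ≈ 0.0008.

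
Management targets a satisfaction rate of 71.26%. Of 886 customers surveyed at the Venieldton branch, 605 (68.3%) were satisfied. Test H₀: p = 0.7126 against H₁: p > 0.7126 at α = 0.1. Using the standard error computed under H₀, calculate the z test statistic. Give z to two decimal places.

p̂ = 605/886 = 0.6828.
Standard error under H₀: √(0.7126×0.2874/886) = 0.0152.
z = (0.6828 − 0.7126)/0.0152 = -0.0298/0.0152 = -1.96.
p-value = P(Z > -1.957) ≈ 0.9748. With α = 0.1, fail to reject H₀.

z = -1.96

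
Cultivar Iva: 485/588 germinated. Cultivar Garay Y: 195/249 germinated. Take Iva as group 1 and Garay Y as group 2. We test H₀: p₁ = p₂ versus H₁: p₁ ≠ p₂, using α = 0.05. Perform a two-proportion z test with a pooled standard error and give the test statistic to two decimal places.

p̂₁ = 485/588 = 0.8248, p̂₂ = 195/249 = 0.7831.
Pooled p̂ = (485+195)/(588+249) = 680/837 = 0.8124.
SE = √(0.15239 × 0.00571674) = 0.0295.
z = (0.8248 − 0.7831)/0.0295 = 0.0417/0.0295 = 1.41.
p-value = 2·P(Z > 1.413) ≈ 0.1577. With α = 0.05, fail to reject H₀.

z = 1.41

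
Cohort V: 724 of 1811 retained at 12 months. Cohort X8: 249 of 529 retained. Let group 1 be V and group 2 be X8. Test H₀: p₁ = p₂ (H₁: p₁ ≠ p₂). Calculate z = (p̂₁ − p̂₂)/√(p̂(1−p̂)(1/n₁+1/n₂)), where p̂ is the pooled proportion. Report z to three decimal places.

z = -2.912

p̂₁ = 724/1811 = 0.399779, p̂₂ = 249/529 = 0.470699.
Pooled p̂ = (724+249)/(1811+529) = 973/2340 = 0.415812.
SE = √(0.242912 × 0.00244254) = 0.024358.
z = (0.399779 − 0.470699)/0.024358 = -0.070920/0.024358 = -2.912.
Two-sided p-value ≈ 2·Φ(−2.912) = 0.0036.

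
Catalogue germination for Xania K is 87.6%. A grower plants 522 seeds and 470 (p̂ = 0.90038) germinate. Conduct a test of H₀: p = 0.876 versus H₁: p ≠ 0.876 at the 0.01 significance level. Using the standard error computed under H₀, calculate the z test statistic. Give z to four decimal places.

z = 1.6903

p̂ = 470/522 = 0.900383.
Standard error under H₀: √(0.876×0.124/522) = 0.014425.
z = (0.900383 − 0.876)/0.014425 = 0.024383/0.014425 = 1.6903.
Two-sided p-value ≈ 2·Φ(−1.690) = 0.0910, so at α = 0.01 we fail to reject H₀.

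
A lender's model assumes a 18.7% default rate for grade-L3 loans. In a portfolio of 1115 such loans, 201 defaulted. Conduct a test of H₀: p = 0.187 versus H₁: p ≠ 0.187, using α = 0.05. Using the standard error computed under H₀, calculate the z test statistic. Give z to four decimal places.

p̂ = 201/1115 ≈ 0.180269.
Standard error under H₀: √(0.187×0.813/1115) = 0.011677.
z = (0.180269 − 0.187)/0.011677 = -0.006731/0.011677 = -0.5764.
Two-sided p-value ≈ 2·Φ(−0.576) = 0.5643, so at α = 0.05 we fail to reject H₀.

z = -0.5764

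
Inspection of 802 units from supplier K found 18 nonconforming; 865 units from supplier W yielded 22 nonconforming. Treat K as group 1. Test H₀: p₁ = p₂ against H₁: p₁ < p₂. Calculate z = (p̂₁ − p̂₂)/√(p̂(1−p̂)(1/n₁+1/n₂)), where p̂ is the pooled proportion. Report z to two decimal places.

z = -0.40

p̂₁ = 18/802 ≈ 0.0224, p̂₂ = 22/865 ≈ 0.0254.
Pooled p̂ = (18+22)/(802+865) = 40/1667 = 0.0240.
SE = √(p̂(1−p̂)(1/n₁+1/n₂)) = √(0.0240·0.9760·0.00240295) = √(5.62758e-05) = 0.0075.
z = (0.0224 − 0.0254)/0.0075 = -0.0030/0.0075 = -0.40.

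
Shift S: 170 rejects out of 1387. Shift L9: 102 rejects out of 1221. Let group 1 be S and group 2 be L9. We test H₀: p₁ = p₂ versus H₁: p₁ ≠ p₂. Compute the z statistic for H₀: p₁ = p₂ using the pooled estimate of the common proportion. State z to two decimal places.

z = 3.25

p̂₁ = 170/1387 = 0.122567, p̂₂ = 102/1221 = 0.083538.
Pooled p̂ = (170+102)/(1387+1221) = 272/2608 = 0.104294.
SE = √(p̂(1−p̂)(1/n₁+1/n₂)) = √(0.104294·0.895706·0.00153998) = √(0.000143861) = 0.011994.
z = (0.122567 − 0.083538)/0.011994 = 0.039029/0.011994 = 3.25.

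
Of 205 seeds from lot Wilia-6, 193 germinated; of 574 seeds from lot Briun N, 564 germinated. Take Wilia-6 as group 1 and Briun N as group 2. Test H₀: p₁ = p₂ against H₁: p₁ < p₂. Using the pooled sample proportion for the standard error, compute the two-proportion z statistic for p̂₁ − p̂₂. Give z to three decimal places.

p̂₁ = 193/205 ≈ 0.94146, p̂₂ = 564/574 ≈ 0.98258.
Pooled p̂ = (193+564)/(205+574) = 757/779 = 0.97176.
SE = √(0.0274438 × 0.00662021) = 0.01348.
z = (0.94146 − 0.98258)/0.01348 = -0.04112/0.01348 = -3.050.
p-value = P(Z < -3.050) ≈ 0.0011.

z = -3.050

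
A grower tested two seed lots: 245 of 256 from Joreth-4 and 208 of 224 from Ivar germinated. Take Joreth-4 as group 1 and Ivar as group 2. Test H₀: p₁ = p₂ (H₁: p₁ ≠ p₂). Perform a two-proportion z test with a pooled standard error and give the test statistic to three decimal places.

z = 1.350

p̂₁ = 245/256 ≈ 0.95703, p̂₂ = 208/224 ≈ 0.92857.
Pooled p̂ = (245+208)/(256+224) = 453/480 = 0.94375.
SE = √(p̂(1−p̂)(1/n₁+1/n₂)) = √(0.94375·0.05625·0.00837054) = √(0.000444358) = 0.02108.
z = (0.95703 − 0.92857)/0.02108 = 0.02846/0.02108 = 1.350.
p-value = 2·P(Z > 1.350) ≈ 0.1770.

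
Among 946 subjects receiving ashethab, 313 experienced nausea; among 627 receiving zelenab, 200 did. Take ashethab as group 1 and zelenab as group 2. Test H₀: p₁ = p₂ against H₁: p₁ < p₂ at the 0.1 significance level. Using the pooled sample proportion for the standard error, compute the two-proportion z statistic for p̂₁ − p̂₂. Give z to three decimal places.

p̂₁ = 313/946 ≈ 0.330867, p̂₂ = 200/627 ≈ 0.318979.
Pooled p̂ = (313+200)/(946+627) = 513/1573 = 0.326128.
SE = √(0.219769 × 0.00265198) = 0.024142.
z = (0.330867 − 0.318979)/0.024142 = 0.011888/0.024142 = 0.492.
p-value = P(Z < 0.492) ≈ 0.6888. With α = 0.1, fail to reject H₀.

z = 0.492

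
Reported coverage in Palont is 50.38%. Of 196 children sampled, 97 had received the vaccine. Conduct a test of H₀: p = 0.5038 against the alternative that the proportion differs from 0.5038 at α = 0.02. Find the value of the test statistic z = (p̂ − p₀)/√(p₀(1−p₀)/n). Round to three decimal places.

p̂ = 97/196 = 0.49490.
Standard error under H₀: √(0.5038×0.4962/196) = 0.03571.
z = (0.49490 − 0.5038)/0.03571 = -0.00890/0.03571 = -0.249.
Two-sided p-value ≈ 2·Φ(−0.249) = 0.8032. With α = 0.02, fail to reject H₀.

z = -0.249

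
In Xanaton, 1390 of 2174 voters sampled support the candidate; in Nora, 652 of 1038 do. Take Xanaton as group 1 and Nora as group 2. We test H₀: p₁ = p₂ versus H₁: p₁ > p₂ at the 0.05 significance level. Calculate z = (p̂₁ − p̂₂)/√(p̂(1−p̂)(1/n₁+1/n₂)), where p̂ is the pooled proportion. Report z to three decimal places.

z = 0.619

p̂₁ = 1390/2174 = 0.63937, p̂₂ = 652/1038 = 0.62813.
Pooled p̂ = (1390+652)/(2174+1038) = 2042/3212 = 0.63574.
SE = √(p̂(1−p̂)(1/n₁+1/n₂)) = √(0.63574·0.36426·0.00142337) = √(0.000329617) = 0.01816.
z = (0.63937 − 0.62813)/0.01816 = 0.01124/0.01816 = 0.619.
p-value = P(Z > 0.619) ≈ 0.2679. With α = 0.05, fail to reject H₀.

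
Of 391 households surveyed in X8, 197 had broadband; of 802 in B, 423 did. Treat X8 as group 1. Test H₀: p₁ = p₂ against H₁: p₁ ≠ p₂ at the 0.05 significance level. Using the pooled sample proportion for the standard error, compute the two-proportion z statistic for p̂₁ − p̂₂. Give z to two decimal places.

p̂₁ = 197/391 = 0.5038, p̂₂ = 423/802 = 0.5274.
Pooled p̂ = (197+423)/(391+802) = 620/1193 = 0.5197.
SE = √(p̂(1−p̂)(1/n₁+1/n₂)) = √(0.5197·0.4803·0.00380443) = √(0.000949631) = 0.0308.
z = (0.5038 − 0.5274)/0.0308 = -0.0236/0.0308 = -0.77.
p-value = 2·P(Z > 0.766) ≈ 0.4439. With α = 0.05, fail to reject H₀.

z = -0.77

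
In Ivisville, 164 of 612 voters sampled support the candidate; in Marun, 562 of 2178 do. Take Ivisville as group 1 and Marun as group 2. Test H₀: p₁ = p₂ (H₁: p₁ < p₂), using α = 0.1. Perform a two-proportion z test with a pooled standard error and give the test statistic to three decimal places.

z = 0.495

p̂₁ = 164/612 ≈ 0.26797, p̂₂ = 562/2178 ≈ 0.25803.
Pooled p̂ = (164+562)/(612+2178) = 726/2790 = 0.26022.
SE = √(p̂(1−p̂)(1/n₁+1/n₂)) = √(0.26022·0.73978·0.00209312) = √(0.000402933) = 0.02007.
z = (0.26797 − 0.25803)/0.02007 = 0.00994/0.02007 = 0.495.
p-value = P(Z < 0.495) ≈ 0.6897. With α = 0.1, fail to reject H₀.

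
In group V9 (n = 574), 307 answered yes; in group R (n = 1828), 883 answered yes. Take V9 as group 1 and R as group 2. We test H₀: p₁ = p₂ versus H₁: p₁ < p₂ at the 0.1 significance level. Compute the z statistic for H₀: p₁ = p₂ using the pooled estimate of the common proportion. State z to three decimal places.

z = 2.165

p̂₁ = 307/574 ≈ 0.534843, p̂₂ = 883/1828 ≈ 0.483042.
Pooled p̂ = (307+883)/(574+1828) = 1190/2402 = 0.495420.
SE = √(0.249979 × 0.00228921) = 0.023922.
z = (0.534843 − 0.483042)/0.023922 = 0.051801/0.023922 = 2.165.
p-value = P(Z < 2.165) ≈ 0.9848; since p > α = 0.1, fail to reject H₀.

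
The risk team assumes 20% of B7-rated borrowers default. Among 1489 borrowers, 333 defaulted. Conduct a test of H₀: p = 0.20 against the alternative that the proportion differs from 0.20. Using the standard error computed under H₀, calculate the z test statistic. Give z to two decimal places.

z = 2.28

p̂ = 333/1489 ≈ 0.22364.
Standard error under H₀: √(0.2×0.8/1489) = 0.01037.
z = (0.22364 − 0.2)/0.01037 = 0.02364/0.01037 = 2.28.
Two-sided p-value ≈ 2·Φ(−2.281) = 0.0226.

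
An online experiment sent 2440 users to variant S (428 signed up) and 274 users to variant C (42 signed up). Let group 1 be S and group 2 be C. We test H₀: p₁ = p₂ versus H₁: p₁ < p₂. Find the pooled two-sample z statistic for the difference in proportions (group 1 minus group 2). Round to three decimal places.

z = 0.918

p̂₁ = 428/2440 ≈ 0.17541, p̂₂ = 42/274 ≈ 0.15328.
Pooled p̂ = (428+42)/(2440+274) = 470/2714 = 0.17318.
SE = √(p̂(1−p̂)(1/n₁+1/n₂)) = √(0.17318·0.82682·0.00405947) = √(0.00058126) = 0.02411.
z = (0.17541 − 0.15328)/0.02411 = 0.02213/0.02411 = 0.918.
p-value = P(Z < 0.918) ≈ 0.8206.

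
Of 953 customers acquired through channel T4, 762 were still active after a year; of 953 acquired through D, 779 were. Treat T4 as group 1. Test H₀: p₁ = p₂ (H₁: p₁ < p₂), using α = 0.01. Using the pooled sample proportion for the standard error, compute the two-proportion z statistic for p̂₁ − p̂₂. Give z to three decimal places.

p̂₁ = 762/953 ≈ 0.799580, p̂₂ = 779/953 ≈ 0.817419.
Pooled p̂ = (762+779)/(953+953) = 1541/1906 = 0.808499.
SE = √(p̂(1−p̂)(1/n₁+1/n₂)) = √(0.808499·0.191501·0.00209864) = √(0.000324928) = 0.018026.
z = (0.799580 − 0.817419)/0.018026 = -0.017839/0.018026 = -0.990.
p-value = P(Z < -0.990) ≈ 0.1612. With α = 0.01, fail to reject H₀.

z = -0.990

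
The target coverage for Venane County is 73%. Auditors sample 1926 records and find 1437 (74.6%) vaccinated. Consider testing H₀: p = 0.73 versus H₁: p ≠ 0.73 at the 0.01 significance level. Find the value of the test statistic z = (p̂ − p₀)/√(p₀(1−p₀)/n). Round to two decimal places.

p̂ = 1437/1926 ≈ 0.7461.
SE = √(p₀(1−p₀)/n) = √(0.1971/1926) = 0.0101.
z = (0.7461 − 0.73)/0.0101 = 0.0161/0.0101 = 1.59.
Two-sided p-value ≈ 2·Φ(−1.592) = 0.1114, so at α = 0.01 we fail to reject H₀.

z = 1.59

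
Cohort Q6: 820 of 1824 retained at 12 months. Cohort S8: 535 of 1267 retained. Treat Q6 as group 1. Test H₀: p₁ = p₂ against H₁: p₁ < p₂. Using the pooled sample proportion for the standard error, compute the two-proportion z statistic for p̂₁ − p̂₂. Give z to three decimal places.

p̂₁ = 820/1824 ≈ 0.449561, p̂₂ = 535/1267 ≈ 0.422257.
Pooled p̂ = (820+535)/(1824+1267) = 1355/3091 = 0.438369.
SE = √(p̂(1−p̂)(1/n₁+1/n₂)) = √(0.438369·0.561631·0.00133751) = √(0.000329298) = 0.018147.
z = (0.449561 − 0.422257)/0.018147 = 0.027304/0.018147 = 1.505.
p-value = P(Z < 1.505) ≈ 0.9338.

z = 1.505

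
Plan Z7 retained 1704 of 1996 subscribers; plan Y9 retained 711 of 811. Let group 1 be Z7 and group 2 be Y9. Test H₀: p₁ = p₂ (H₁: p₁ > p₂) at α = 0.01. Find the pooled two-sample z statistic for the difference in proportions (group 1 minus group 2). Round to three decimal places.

p̂₁ = 1704/1996 = 0.85371, p̂₂ = 711/811 = 0.87670.
Pooled p̂ = (1704+711)/(1996+811) = 2415/2807 = 0.86035.
SE = √(0.120149 × 0.00173405) = 0.01443.
z = (0.85371 − 0.87670)/0.01443 = -0.02299/0.01443 = -1.593.
p-value = P(Z > -1.593) ≈ 0.9444. With α = 0.01, fail to reject H₀.

z = -1.593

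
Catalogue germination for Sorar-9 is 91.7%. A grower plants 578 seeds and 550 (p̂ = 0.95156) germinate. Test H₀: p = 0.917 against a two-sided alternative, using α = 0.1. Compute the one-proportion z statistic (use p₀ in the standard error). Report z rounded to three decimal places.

z = 3.011

p̂ = 550/578 = 0.9515571.
SE = √(p₀(1−p₀)/n) = √(0.076111/578) = 0.0114752.
z = (0.9515571 − 0.917)/0.0114752 = 0.0345571/0.0114752 = 3.011.
Two-sided p-value ≈ 2·Φ(−3.011) = 0.0026. With α = 0.1, reject H₀.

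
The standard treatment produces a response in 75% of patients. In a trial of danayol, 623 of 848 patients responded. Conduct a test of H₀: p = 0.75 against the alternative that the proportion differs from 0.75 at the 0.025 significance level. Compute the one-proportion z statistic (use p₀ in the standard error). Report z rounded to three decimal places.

p̂ = 623/848 ≈ 0.73467.
SE = √(p₀(1−p₀)/n) = √(0.1875/848) = 0.01487.
z = (0.73467 − 0.75)/0.01487 = -0.01533/0.01487 = -1.031.
p-value = 2·P(Z > 1.031) ≈ 0.3026. With α = 0.025, fail to reject H₀.

z = -1.031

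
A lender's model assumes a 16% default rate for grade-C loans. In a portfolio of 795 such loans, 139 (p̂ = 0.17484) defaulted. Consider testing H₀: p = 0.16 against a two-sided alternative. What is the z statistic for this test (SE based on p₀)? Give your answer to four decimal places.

p̂ = 139/795 ≈ 0.174843.
Standard error under H₀: √(0.16×0.84/795) = 0.013002.
z = (0.174843 − 0.16)/0.013002 = 0.014843/0.013002 = 1.1416.
p-value = 2·P(Z > 1.142) ≈ 0.2536.

z = 1.1416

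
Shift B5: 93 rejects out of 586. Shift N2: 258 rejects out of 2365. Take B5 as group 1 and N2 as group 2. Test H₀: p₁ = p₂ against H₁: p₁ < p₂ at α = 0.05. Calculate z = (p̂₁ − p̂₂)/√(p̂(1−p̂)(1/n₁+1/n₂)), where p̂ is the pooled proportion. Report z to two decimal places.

p̂₁ = 93/586 ≈ 0.15870, p̂₂ = 258/2365 ≈ 0.10909.
Pooled p̂ = (93+258)/(586+2365) = 351/2951 = 0.11894.
SE = √(p̂(1−p̂)(1/n₁+1/n₂)) = √(0.11894·0.88106·0.00212932) = √(0.000223143) = 0.01494.
z = (0.15870 − 0.10909)/0.01494 = 0.04961/0.01494 = 3.32.
p-value = P(Z < 3.321) ≈ 0.9996, so at α = 0.05 we fail to reject H₀.

z = 3.32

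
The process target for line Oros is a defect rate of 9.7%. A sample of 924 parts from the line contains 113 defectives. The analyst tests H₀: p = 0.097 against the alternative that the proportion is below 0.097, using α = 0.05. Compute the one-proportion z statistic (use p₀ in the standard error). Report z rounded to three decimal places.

z = 2.598

p̂ = 113/924 = 0.122294.
Standard error under H₀: √(0.097×0.903/924) = 0.009736.
z = (0.122294 − 0.097)/0.009736 = 0.025294/0.009736 = 2.598.
p-value = P(Z < 2.598) ≈ 0.9953; since p > α = 0.05, fail to reject H₀.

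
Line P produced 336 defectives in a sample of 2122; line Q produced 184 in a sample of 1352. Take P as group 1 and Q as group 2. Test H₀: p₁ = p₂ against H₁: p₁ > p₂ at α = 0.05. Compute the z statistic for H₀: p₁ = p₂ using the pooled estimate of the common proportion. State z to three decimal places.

p̂₁ = 336/2122 ≈ 0.158341, p̂₂ = 184/1352 ≈ 0.136095.
Pooled p̂ = (336+184)/(2122+1352) = 520/3474 = 0.149683.
SE = √(p̂(1−p̂)(1/n₁+1/n₂)) = √(0.149683·0.850317·0.0012109) = √(0.000154121) = 0.012415.
z = (0.158341 − 0.136095)/0.012415 = 0.022246/0.012415 = 1.792.
p-value = P(Z > 1.792) ≈ 0.0366. With α = 0.05, reject H₀.

z = 1.792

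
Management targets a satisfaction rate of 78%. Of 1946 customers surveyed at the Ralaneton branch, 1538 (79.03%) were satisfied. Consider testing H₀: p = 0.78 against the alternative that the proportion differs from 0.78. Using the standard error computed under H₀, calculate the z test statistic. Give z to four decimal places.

z = 1.1010

p̂ = 1538/1946 = 0.7903392.
Under H₀, SE = √(0.78·0.22/1946) = √(8.81809e-05) = 0.0093905.
z = (0.7903392 − 0.78)/0.0093905 = 0.0103392/0.0093905 = 1.1010.
Two-sided p-value ≈ 2·Φ(−1.101) = 0.2709.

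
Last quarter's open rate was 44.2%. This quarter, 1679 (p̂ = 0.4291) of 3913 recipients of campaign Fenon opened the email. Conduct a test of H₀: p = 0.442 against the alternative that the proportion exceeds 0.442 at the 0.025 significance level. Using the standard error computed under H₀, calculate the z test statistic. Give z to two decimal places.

z = -1.63

p̂ = 1679/3913 ≈ 0.4291.
Under H₀, SE = √(0.442·0.558/3913) = √(6.30299e-05) = 0.0079.
z = (0.4291 − 0.442)/0.0079 = -0.0129/0.0079 = -1.63.
p-value = P(Z > -1.627) ≈ 0.9481. With α = 0.025, fail to reject H₀.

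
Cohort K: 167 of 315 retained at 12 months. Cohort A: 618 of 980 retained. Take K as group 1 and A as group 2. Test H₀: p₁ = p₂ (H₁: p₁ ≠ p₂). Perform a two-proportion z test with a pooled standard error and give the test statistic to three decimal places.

z = -3.174

p̂₁ = 167/315 = 0.53016, p̂₂ = 618/980 = 0.63061.
Pooled p̂ = (167+618)/(315+980) = 785/1295 = 0.60618.
SE = √(p̂(1−p̂)(1/n₁+1/n₂)) = √(0.60618·0.39382·0.00419501) = √(0.00100146) = 0.03165.
z = (0.53016 − 0.63061)/0.03165 = -0.10045/0.03165 = -3.174.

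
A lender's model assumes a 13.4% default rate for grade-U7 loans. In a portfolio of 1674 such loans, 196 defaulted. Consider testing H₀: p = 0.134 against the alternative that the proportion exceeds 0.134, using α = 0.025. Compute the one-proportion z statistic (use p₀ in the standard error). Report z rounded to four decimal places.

p̂ = 196/1674 ≈ 0.117085.
Under H₀, SE = √(0.134·0.866/1674) = √(6.93214e-05) = 0.008326.
z = (0.117085 − 0.134)/0.008326 = -0.016915/0.008326 = -2.0316.
p-value = P(Z > -2.032) ≈ 0.9789, so at α = 0.025 we fail to reject H₀.

z = -2.0316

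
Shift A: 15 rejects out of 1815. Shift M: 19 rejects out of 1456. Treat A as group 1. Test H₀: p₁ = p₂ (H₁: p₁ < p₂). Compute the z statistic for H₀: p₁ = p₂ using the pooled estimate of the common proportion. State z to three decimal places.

p̂₁ = 15/1815 ≈ 0.008264, p̂₂ = 19/1456 ≈ 0.013049.
Pooled p̂ = (15+19)/(1815+1456) = 34/3271 = 0.010394.
SE = √(0.0102863 × 0.00123778) = 0.003568.
z = (0.008264 − 0.013049)/0.003568 = -0.004785/0.003568 = -1.341.
p-value = P(Z < -1.341) ≈ 0.0900.

z = -1.341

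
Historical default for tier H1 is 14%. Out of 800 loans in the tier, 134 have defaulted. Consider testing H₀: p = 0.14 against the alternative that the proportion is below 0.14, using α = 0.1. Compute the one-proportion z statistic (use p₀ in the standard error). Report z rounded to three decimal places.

z = 2.242

p̂ = 134/800 ≈ 0.167500.
Standard error under H₀: √(0.14×0.86/800) = 0.012268.
z = (0.167500 − 0.14)/0.012268 = 0.027500/0.012268 = 2.242.
p-value = P(Z < 2.242) ≈ 0.9875, so at α = 0.1 we fail to reject H₀.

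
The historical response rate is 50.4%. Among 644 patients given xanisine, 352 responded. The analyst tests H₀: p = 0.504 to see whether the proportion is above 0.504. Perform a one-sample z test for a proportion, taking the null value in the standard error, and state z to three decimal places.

p̂ = 352/644 = 0.54658.
Under H₀, SE = √(0.504·0.496/644) = √(0.000388174) = 0.01970.
z = (0.54658 − 0.504)/0.01970 = 0.04258/0.01970 = 2.161.
p-value = P(Z > 2.161) ≈ 0.0153.

z = 2.161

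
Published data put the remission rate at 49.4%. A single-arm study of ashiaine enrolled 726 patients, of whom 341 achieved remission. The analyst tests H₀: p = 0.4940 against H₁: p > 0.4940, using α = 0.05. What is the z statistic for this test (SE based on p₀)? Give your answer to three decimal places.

z = -1.310

p̂ = 341/726 = 0.469697.
Standard error under H₀: √(0.494×0.506/726) = 0.018555.
z = (0.469697 − 0.494)/0.018555 = -0.024303/0.018555 = -1.310.
p-value = P(Z > -1.310) ≈ 0.9049; since p > α = 0.05, fail to reject H₀.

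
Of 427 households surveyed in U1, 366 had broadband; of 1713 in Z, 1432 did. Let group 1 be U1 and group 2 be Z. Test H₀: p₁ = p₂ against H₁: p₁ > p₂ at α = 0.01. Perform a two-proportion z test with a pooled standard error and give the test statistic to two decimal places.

z = 1.07

p̂₁ = 366/427 ≈ 0.8571, p̂₂ = 1432/1713 ≈ 0.8360.
Pooled p̂ = (366+1432)/(427+1713) = 1798/2140 = 0.8402.
SE = √(0.134273 × 0.00292569) = 0.0198.
z = (0.8571 − 0.8360)/0.0198 = 0.0211/0.0198 = 1.07.
p-value = P(Z > 1.069) ≈ 0.1426. With α = 0.01, fail to reject H₀.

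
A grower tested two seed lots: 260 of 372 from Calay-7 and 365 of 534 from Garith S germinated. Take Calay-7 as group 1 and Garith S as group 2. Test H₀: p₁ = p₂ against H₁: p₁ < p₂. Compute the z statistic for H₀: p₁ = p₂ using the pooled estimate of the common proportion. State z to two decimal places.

z = 0.49

p̂₁ = 260/372 ≈ 0.6989, p̂₂ = 365/534 ≈ 0.6835.
Pooled p̂ = (260+365)/(372+534) = 625/906 = 0.6898.
SE = √(0.213959 × 0.00456083) = 0.0312.
z = (0.6989 − 0.6835)/0.0312 = 0.0154/0.0312 = 0.49.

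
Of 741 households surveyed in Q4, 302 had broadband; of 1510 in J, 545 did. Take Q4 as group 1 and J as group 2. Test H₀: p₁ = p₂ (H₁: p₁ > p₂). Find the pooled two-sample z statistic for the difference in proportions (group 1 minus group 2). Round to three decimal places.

z = 2.146

p̂₁ = 302/741 = 0.40756, p̂₂ = 545/1510 = 0.36093.
Pooled p̂ = (302+545)/(741+1510) = 847/2251 = 0.37628.
SE = √(0.234693 × 0.00201178) = 0.02173.
z = (0.40756 − 0.36093)/0.02173 = 0.04663/0.02173 = 2.146.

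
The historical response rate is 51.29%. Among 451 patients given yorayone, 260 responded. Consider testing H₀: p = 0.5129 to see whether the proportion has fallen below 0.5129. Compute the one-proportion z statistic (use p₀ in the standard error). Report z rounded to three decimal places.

p̂ = 260/451 ≈ 0.57650.
Standard error under H₀: √(0.5129×0.4871/451) = 0.02354.
z = (0.57650 − 0.5129)/0.02354 = 0.06360/0.02354 = 2.702.

z = 2.702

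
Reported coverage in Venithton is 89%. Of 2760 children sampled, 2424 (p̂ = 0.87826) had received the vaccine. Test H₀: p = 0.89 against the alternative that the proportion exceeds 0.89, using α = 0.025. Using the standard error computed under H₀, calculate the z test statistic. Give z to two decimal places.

z = -1.97

p̂ = 2424/2760 ≈ 0.87826.
SE = √(p₀(1−p₀)/n) = √(0.0979/2760) = 0.00596.
z = (0.87826 − 0.89)/0.00596 = -0.01174/0.00596 = -1.97.
p-value = P(Z > -1.971) ≈ 0.9756; since p > α = 0.025, fail to reject H₀.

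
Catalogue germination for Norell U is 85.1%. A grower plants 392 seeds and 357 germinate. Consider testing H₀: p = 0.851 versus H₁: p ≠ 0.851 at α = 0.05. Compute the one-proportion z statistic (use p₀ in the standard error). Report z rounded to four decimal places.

z = 3.3202

p̂ = 357/392 = 0.910714.
Standard error under H₀: √(0.851×0.149/392) = 0.017985.
z = (0.910714 − 0.851)/0.017985 = 0.059714/0.017985 = 3.3202.
Two-sided p-value ≈ 2·Φ(−3.320) = 0.0009, so at α = 0.05 we reject H₀.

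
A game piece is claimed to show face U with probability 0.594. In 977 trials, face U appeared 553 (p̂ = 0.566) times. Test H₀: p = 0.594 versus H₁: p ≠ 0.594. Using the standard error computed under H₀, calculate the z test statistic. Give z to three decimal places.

z = -1.781

p̂ = 553/977 ≈ 0.56602.
Standard error under H₀: √(0.594×0.406/977) = 0.01571.
z = (0.56602 − 0.594)/0.01571 = -0.02798/0.01571 = -1.781.
Two-sided p-value ≈ 2·Φ(−1.781) = 0.0749.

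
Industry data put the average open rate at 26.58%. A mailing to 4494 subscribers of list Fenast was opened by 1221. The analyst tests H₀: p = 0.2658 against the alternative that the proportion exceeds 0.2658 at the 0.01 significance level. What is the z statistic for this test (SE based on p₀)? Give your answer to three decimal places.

p̂ = 1221/4494 = 0.27170.
Under H₀, SE = √(0.2658·0.7342/4494) = √(4.34246e-05) = 0.00659.
z = (0.27170 − 0.2658)/0.00659 = 0.00590/0.00659 = 0.895.
p-value = P(Z > 0.895) ≈ 0.1855. With α = 0.01, fail to reject H₀.

z = 0.895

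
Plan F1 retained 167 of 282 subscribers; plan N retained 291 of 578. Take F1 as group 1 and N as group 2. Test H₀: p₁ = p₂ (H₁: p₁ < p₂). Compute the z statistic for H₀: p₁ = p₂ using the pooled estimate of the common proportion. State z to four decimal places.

p̂₁ = 167/282 ≈ 0.592199, p̂₂ = 291/578 ≈ 0.503460.
Pooled p̂ = (167+291)/(282+578) = 458/860 = 0.532558.
SE = √(0.24894 × 0.0052762) = 0.036242.
z = (0.592199 − 0.503460)/0.036242 = 0.088739/0.036242 = 2.4485.
p-value = P(Z < 2.449) ≈ 0.9928.

z = 2.4485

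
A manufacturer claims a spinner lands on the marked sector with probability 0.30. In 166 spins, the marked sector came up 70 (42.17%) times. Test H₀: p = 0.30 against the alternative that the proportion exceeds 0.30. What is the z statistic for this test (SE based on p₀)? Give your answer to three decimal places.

p̂ = 70/166 = 0.42169.
SE = √(p₀(1−p₀)/n) = √(0.21/166) = 0.03557.
z = (0.42169 − 0.3)/0.03557 = 0.12169/0.03557 = 3.421.
p-value = P(Z > 3.421) ≈ 0.0003.

z = 3.421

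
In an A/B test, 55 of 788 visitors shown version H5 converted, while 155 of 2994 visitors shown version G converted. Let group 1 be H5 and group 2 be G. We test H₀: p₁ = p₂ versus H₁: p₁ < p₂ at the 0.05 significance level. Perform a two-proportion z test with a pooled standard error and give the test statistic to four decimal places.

p̂₁ = 55/788 = 0.069797, p̂₂ = 155/2994 = 0.051770.
Pooled p̂ = (55+155)/(788+2994) = 210/3782 = 0.055526.
SE = √(0.052443 × 0.00160304) = 0.009169.
z = (0.069797 − 0.051770)/0.009169 = 0.018027/0.009169 = 1.9661.
p-value = P(Z < 1.966) ≈ 0.9754, so at α = 0.05 we fail to reject H₀.

z = 1.9661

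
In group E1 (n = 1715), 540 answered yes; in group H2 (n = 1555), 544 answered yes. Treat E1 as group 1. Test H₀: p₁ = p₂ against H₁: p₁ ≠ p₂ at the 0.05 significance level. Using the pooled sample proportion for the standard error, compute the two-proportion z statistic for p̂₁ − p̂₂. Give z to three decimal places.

z = -2.121

p̂₁ = 540/1715 = 0.314869, p̂₂ = 544/1555 = 0.349839.
Pooled p̂ = (540+544)/(1715+1555) = 1084/3270 = 0.331498.
SE = √(p̂(1−p̂)(1/n₁+1/n₂)) = √(0.331498·0.668502·0.00122618) = √(0.00027173) = 0.016484.
z = (0.314869 − 0.349839)/0.016484 = -0.034970/0.016484 = -2.121.
p-value = 2·P(Z > 2.121) ≈ 0.0339. With α = 0.05, reject H₀.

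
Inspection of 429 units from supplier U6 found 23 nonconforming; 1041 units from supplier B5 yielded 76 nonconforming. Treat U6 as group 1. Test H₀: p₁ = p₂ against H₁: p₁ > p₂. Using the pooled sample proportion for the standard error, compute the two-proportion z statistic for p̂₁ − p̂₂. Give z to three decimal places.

p̂₁ = 23/429 ≈ 0.05361, p̂₂ = 76/1041 ≈ 0.07301.
Pooled p̂ = (23+76)/(429+1041) = 99/1470 = 0.06735.
SE = √(p̂(1−p̂)(1/n₁+1/n₂)) = √(0.06735·0.93265·0.00329162) = √(0.000206751) = 0.01438.
z = (0.05361 − 0.07301)/0.01438 = -0.01940/0.01438 = -1.349.
p-value = P(Z > -1.349) ≈ 0.9113.

z = -1.349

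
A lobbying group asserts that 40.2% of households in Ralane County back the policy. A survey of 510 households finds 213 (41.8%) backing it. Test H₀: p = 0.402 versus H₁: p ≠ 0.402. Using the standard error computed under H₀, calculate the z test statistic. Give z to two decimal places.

p̂ = 213/510 ≈ 0.4176.
SE = √(p₀(1−p₀)/n) = √(0.2404/510) = 0.0217.
z = (0.4176 − 0.402)/0.0217 = 0.0156/0.0217 = 0.72.
Two-sided p-value ≈ 2·Φ(−0.721) = 0.4711.

z = 0.72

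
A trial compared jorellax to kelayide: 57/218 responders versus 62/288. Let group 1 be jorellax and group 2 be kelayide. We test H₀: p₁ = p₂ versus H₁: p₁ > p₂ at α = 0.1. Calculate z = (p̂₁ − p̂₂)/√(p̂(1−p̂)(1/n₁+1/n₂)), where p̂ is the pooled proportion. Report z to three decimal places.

p̂₁ = 57/218 = 0.26147, p̂₂ = 62/288 = 0.21528.
Pooled p̂ = (57+62)/(218+288) = 119/506 = 0.23518.
SE = √(0.179869 × 0.00805938) = 0.03807.
z = (0.26147 − 0.21528)/0.03807 = 0.04619/0.03807 = 1.213.
p-value = P(Z > 1.213) ≈ 0.1125. With α = 0.1, fail to reject H₀.

z = 1.213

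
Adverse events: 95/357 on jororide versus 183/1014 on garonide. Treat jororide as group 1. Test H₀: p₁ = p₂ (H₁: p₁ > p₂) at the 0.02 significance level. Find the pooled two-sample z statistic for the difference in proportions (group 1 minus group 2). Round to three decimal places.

p̂₁ = 95/357 ≈ 0.266106, p̂₂ = 183/1014 ≈ 0.180473.
Pooled p̂ = (95+183)/(357+1014) = 278/1371 = 0.202772.
SE = √(0.161655 × 0.00378731) = 0.024743.
z = (0.266106 − 0.180473)/0.024743 = 0.085633/0.024743 = 3.461.
p-value = P(Z > 3.461) ≈ 0.0003. With α = 0.02, reject H₀.

z = 3.461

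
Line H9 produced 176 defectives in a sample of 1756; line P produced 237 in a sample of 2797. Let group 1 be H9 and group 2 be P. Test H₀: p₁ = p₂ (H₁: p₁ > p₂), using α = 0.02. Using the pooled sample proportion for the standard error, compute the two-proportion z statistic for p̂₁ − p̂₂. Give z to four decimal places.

z = 1.7719

p̂₁ = 176/1756 = 0.1002278, p̂₂ = 237/2797 = 0.0847336.
Pooled p̂ = (176+237)/(1756+2797) = 413/4553 = 0.0907094.
SE = √(p̂(1−p̂)(1/n₁+1/n₂)) = √(0.0907094·0.9092906·0.000927002) = √(7.64603e-05) = 0.0087442.
z = (0.1002278 − 0.0847336)/0.0087442 = 0.0154942/0.0087442 = 1.7719.
p-value = P(Z > 1.772) ≈ 0.0382; since p > α = 0.02, fail to reject H₀.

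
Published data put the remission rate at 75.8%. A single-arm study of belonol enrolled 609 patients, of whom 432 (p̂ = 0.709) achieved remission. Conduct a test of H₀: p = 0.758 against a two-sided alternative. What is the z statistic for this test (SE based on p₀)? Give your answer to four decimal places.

p̂ = 432/609 = 0.7093596.
Under H₀, SE = √(0.758·0.242/609) = √(0.000301209) = 0.0173554.
z = (0.7093596 − 0.758)/0.0173554 = -0.0486404/0.0173554 = -2.8026.

z = -2.8026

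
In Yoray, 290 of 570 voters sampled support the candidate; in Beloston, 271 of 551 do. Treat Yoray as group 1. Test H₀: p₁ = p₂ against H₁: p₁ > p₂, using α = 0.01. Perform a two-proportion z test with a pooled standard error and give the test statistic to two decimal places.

z = 0.57

p̂₁ = 290/570 = 0.5088, p̂₂ = 271/551 = 0.4918.
Pooled p̂ = (290+271)/(570+551) = 561/1121 = 0.5004.
SE = √(0.25 × 0.00356927) = 0.0299.
z = (0.5088 − 0.4918)/0.0299 = 0.0170/0.0299 = 0.57.
p-value = P(Z > 0.567) ≈ 0.2853; since p > α = 0.01, fail to reject H₀.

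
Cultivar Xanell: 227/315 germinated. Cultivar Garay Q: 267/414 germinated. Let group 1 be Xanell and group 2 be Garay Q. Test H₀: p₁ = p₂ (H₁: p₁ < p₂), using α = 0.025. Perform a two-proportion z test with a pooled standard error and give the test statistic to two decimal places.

z = 2.17

p̂₁ = 227/315 = 0.7206, p̂₂ = 267/414 = 0.6449.
Pooled p̂ = (227+267)/(315+414) = 494/729 = 0.6776.
SE = √(0.218444 × 0.00559006) = 0.0349.
z = (0.7206 − 0.6449)/0.0349 = 0.0757/0.0349 = 2.17.
p-value = P(Z < 2.167) ≈ 0.9849, so at α = 0.025 we fail to reject H₀.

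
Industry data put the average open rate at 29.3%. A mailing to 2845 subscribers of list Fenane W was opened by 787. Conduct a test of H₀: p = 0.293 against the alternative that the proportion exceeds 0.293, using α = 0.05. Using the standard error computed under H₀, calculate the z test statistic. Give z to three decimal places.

z = -1.919

p̂ = 787/2845 ≈ 0.27663.
Under H₀, SE = √(0.293·0.707/2845) = √(7.28123e-05) = 0.00853.
z = (0.27663 − 0.293)/0.00853 = -0.01637/0.00853 = -1.919.
p-value = P(Z > -1.919) ≈ 0.9725; since p > α = 0.05, fail to reject H₀.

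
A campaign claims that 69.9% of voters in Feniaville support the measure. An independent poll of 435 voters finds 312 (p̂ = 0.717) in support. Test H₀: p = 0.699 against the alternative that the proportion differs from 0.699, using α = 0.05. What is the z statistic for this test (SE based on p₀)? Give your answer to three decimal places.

p̂ = 312/435 ≈ 0.71724.
Under H₀, SE = √(0.699·0.301/435) = √(0.000483676) = 0.02199.
z = (0.71724 − 0.699)/0.02199 = 0.01824/0.02199 = 0.829.
p-value = 2·P(Z > 0.829) ≈ 0.4069, so at α = 0.05 we fail to reject H₀.

z = 0.829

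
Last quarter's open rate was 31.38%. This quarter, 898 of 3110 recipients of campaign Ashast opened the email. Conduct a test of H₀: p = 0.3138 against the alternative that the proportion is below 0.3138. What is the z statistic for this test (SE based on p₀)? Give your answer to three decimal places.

p̂ = 898/3110 = 0.28875.
Standard error under H₀: √(0.3138×0.6862/3110) = 0.00832.
z = (0.28875 − 0.3138)/0.00832 = -0.02505/0.00832 = -3.011.
p-value = P(Z < -3.011) ≈ 0.0013.

z = -3.011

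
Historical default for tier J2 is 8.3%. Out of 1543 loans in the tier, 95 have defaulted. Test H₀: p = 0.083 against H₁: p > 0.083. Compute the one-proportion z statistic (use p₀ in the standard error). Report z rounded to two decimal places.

p̂ = 95/1543 ≈ 0.06157.
Standard error under H₀: √(0.083×0.917/1543) = 0.00702.
z = (0.06157 − 0.083)/0.00702 = -0.02143/0.00702 = -3.05.
p-value = P(Z > -3.052) ≈ 0.9989.

z = -3.05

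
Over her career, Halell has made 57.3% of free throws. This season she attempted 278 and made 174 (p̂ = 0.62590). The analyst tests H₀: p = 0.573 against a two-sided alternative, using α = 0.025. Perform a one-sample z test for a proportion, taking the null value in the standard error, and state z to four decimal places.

z = 1.7831

p̂ = 174/278 ≈ 0.625899.
SE = √(p₀(1−p₀)/n) = √(0.24467/278) = 0.029667.
z = (0.625899 − 0.573)/0.029667 = 0.052899/0.029667 = 1.7831.
Two-sided p-value ≈ 2·Φ(−1.783) = 0.0746; since p > α = 0.025, fail to reject H₀.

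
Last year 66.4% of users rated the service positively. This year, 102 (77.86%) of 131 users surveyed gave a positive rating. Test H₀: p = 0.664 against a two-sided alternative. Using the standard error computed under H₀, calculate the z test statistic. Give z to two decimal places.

z = 2.78

p̂ = 102/131 ≈ 0.77863.
SE = √(p₀(1−p₀)/n) = √(0.2231/131) = 0.04127.
z = (0.77863 − 0.664)/0.04127 = 0.11463/0.04127 = 2.78.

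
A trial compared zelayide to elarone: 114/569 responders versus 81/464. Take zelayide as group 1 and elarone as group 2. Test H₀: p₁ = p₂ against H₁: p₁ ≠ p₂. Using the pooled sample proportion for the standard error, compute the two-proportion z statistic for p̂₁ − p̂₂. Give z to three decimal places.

z = 1.053

p̂₁ = 114/569 = 0.20035, p̂₂ = 81/464 = 0.17457.
Pooled p̂ = (114+81)/(569+464) = 195/1033 = 0.18877.
SE = √(p̂(1−p̂)(1/n₁+1/n₂)) = √(0.18877·0.81123·0.00391264) = √(0.000599167) = 0.02448.
z = (0.20035 − 0.17457)/0.02448 = 0.02578/0.02448 = 1.053.
Two-sided p-value ≈ 2·Φ(−1.053) = 0.2922.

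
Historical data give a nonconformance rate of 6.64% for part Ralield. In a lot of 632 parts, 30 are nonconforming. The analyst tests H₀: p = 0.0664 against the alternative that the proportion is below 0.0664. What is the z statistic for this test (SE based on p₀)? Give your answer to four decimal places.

p̂ = 30/632 ≈ 0.0474684.
Under H₀, SE = √(0.0664·0.9336/632) = √(9.80871e-05) = 0.0099039.
z = (0.0474684 − 0.0664)/0.0099039 = -0.0189316/0.0099039 = -1.9115.

z = -1.9115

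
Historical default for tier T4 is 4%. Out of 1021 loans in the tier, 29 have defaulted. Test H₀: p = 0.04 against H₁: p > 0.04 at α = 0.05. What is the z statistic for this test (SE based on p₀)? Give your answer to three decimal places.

p̂ = 29/1021 = 0.028404.
Standard error under H₀: √(0.04×0.96/1021) = 0.006133.
z = (0.028404 − 0.04)/0.006133 = -0.011596/0.006133 = -1.891.
p-value = P(Z > -1.891) ≈ 0.9707. With α = 0.05, fail to reject H₀.

z = -1.891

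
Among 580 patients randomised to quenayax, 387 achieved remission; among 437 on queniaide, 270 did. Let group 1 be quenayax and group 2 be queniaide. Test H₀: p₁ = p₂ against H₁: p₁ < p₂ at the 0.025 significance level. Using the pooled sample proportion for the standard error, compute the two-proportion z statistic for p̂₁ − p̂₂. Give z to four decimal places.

p̂₁ = 387/580 = 0.667241, p̂₂ = 270/437 = 0.617849.
Pooled p̂ = (387+270)/(580+437) = 657/1017 = 0.646018.
SE = √(0.228679 × 0.00401247) = 0.030291.
z = (0.667241 − 0.617849)/0.030291 = 0.049392/0.030291 = 1.6306.
p-value = P(Z < 1.631) ≈ 0.9485, so at α = 0.025 we fail to reject H₀.

z = 1.6306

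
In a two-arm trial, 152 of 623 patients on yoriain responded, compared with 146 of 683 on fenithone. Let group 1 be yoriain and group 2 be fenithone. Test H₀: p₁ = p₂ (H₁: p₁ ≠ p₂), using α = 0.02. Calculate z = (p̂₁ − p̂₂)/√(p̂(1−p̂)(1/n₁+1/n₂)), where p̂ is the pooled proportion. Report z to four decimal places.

z = 1.2997

p̂₁ = 152/623 ≈ 0.2439807, p̂₂ = 146/683 ≈ 0.2137628.
Pooled p̂ = (152+146)/(623+683) = 298/1306 = 0.2281776.
SE = √(p̂(1−p̂)(1/n₁+1/n₂)) = √(0.2281776·0.7718224·0.00306927) = √(0.000540536) = 0.0232494.
z = (0.2439807 − 0.2137628)/0.0232494 = 0.0302179/0.0232494 = 1.2997.
p-value = 2·P(Z > 1.300) ≈ 0.1937, so at α = 0.02 we fail to reject H₀.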